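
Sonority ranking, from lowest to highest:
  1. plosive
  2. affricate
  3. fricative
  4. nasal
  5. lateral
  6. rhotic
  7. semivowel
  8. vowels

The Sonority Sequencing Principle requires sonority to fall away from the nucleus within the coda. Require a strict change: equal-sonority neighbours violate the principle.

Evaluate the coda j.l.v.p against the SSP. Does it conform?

yes

/j/ is a semivowel (sonority 7).
/l/ is a lateral (sonority 5).
/v/ is a fricative (sonority 3).
/p/ is a plosive (sonority 1).
The profile 7-5-3-1 strictly falls, so the coda satisfies the SSP.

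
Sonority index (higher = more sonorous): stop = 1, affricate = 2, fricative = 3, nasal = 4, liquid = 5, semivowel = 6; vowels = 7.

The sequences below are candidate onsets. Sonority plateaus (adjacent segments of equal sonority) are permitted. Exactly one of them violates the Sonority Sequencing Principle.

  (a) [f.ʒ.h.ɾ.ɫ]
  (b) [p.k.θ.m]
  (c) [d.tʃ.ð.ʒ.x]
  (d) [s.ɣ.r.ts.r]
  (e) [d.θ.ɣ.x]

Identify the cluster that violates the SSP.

(a) [f.ʒ.h.ɾ.ɫ]: profile 3-3-3-5-5 — obeys.
(b) [p.k.θ.m]: profile 1-1-3-4 — obeys.
(c) [d.tʃ.ð.ʒ.x]: profile 1-2-3-3-3 — obeys.
(d) [s.ɣ.r.ts.r]: profile 3-3-5-2-5 — violates.
(e) [d.θ.ɣ.x]: profile 1-3-3-3 — obeys.

d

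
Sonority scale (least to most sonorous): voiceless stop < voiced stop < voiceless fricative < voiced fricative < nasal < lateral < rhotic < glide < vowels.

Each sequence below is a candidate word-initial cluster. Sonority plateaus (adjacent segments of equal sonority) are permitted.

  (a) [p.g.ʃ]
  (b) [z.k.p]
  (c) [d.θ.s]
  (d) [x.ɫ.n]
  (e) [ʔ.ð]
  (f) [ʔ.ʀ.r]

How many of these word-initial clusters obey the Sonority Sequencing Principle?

(a) 1-2-3 → obeys
(b) 4-1-1 → violates
(c) 2-3-3 → obeys
(d) 3-6-5 → violates
(e) 1-4 → obeys
(f) 1-7-7 → obeys

4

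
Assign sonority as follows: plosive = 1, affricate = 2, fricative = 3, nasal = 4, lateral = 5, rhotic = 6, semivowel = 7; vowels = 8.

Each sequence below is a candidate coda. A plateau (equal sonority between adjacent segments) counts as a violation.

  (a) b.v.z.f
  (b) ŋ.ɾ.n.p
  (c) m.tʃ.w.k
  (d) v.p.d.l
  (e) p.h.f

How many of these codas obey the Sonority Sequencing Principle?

(a) b.v.z.f: profile 1-3-3-3 — violates.
(b) ŋ.ɾ.n.p: profile 4-6-4-1 — violates.
(c) m.tʃ.w.k: profile 4-2-7-1 — violates.
(d) v.p.d.l: profile 3-1-1-5 — violates.
(e) p.h.f: profile 1-3-3 — violates.

0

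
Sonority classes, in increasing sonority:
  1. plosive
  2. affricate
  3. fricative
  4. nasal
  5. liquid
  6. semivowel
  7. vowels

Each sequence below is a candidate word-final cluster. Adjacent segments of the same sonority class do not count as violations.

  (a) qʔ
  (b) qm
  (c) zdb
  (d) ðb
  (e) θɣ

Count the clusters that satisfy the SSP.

4

(a) qʔ: profile 1-1 — obeys.
(b) qm: profile 1-4 — violates.
(c) zdb: profile 3-1-1 — obeys.
(d) ðb: profile 3-1 — obeys.
(e) θɣ: profile 3-3 — obeys.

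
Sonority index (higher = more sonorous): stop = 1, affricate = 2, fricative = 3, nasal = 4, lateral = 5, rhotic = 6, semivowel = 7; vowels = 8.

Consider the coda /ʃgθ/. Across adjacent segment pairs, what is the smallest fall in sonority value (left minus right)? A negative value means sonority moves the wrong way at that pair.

-2

/ʃ/ — fricative, sonority 3.
/g/ — stop, sonority 1.
/θ/ — fricative, sonority 3.
/ʃ/→/g/: change +2.
/g/→/θ/: change -2.
Minimum = -2.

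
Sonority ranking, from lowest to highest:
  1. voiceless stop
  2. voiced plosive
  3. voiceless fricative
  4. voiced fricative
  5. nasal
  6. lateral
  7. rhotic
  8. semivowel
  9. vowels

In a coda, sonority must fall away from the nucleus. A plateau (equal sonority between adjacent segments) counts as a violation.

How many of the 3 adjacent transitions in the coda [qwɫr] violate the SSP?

2

/q/ is a voiceless stop (sonority 1).
/w/ is a semivowel (sonority 8).
/ɫ/ is a lateral (sonority 6).
/r/ is a rhotic (sonority 7).
/q/→/w/: 1→8 (does not fall) — violation.
/w/→/ɫ/: 8→6 (falls) — ok.
/ɫ/→/r/: 6→7 (does not fall) — violation.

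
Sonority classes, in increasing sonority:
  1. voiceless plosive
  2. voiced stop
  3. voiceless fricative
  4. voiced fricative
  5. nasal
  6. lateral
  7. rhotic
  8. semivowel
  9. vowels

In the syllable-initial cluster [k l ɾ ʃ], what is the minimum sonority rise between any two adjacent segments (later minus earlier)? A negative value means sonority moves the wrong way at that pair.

-4

/k/ is a voiceless plosive (sonority 1).
/l/ is a lateral (sonority 6).
/ɾ/ is a rhotic (sonority 7).
/ʃ/ is a voiceless fricative (sonority 3).
/k/→/l/: change +5.
/l/→/ɾ/: change +1.
/ɾ/→/ʃ/: change -4.
Minimum = -4.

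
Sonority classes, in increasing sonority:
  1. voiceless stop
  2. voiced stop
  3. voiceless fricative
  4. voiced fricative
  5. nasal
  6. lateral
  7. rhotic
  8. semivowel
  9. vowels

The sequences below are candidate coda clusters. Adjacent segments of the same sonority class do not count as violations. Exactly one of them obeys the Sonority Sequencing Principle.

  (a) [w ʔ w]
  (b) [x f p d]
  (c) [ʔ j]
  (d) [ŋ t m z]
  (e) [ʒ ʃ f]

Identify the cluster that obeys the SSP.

e

(a) [w ʔ w]: profile 8-1-8 — violates.
(b) [x f p d]: profile 3-3-1-2 — violates.
(c) [ʔ j]: profile 1-8 — violates.
(d) [ŋ t m z]: profile 5-1-5-4 — violates.
(e) [ʒ ʃ f]: profile 4-3-3 — obeys.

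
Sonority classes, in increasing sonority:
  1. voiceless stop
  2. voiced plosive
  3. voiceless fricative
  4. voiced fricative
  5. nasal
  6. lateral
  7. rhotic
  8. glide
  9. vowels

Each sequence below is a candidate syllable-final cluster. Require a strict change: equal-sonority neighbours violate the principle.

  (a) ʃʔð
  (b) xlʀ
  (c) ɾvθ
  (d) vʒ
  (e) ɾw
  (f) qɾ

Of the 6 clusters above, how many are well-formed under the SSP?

(a) sonority 3-1-4: ill-formed.
(b) sonority 3-6-7: ill-formed.
(c) sonority 7-4-3: well-formed.
(d) sonority 4-4: ill-formed.
(e) sonority 7-8: ill-formed.
(f) sonority 1-7: ill-formed.

1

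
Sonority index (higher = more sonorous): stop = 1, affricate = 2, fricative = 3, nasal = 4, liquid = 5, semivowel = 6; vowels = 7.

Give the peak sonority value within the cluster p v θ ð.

3

/p/ — stop, sonority 1.
/v/ — fricative, sonority 3.
/θ/ — fricative, sonority 3.
/ð/ — fricative, sonority 3.
The maximum is 3.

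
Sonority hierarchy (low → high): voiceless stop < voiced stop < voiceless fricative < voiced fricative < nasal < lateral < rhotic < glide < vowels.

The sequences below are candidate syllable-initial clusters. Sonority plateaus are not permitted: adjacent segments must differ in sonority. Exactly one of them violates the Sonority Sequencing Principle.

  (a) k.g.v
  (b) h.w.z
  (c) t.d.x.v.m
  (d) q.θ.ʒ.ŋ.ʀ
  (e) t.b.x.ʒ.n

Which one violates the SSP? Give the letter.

b

(a) sonority 1-2-4: well-formed.
(b) sonority 3-8-4: ill-formed.
(c) sonority 1-2-3-4-5: well-formed.
(d) sonority 1-3-4-5-7: well-formed.
(e) sonority 1-2-3-4-5: well-formed.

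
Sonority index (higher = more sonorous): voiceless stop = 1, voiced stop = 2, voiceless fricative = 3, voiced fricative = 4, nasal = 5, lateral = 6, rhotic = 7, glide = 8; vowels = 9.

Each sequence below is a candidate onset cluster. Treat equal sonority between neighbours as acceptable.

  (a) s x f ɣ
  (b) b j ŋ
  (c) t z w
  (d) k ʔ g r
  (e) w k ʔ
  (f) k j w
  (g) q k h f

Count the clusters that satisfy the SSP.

5

(a) s x f ɣ: profile 3-3-3-4 — obeys.
(b) b j ŋ: profile 2-8-5 — violates.
(c) t z w: profile 1-4-8 — obeys.
(d) k ʔ g r: profile 1-1-2-7 — obeys.
(e) w k ʔ: profile 8-1-1 — violates.
(f) k j w: profile 1-8-8 — obeys.
(g) q k h f: profile 1-1-3-3 — obeys.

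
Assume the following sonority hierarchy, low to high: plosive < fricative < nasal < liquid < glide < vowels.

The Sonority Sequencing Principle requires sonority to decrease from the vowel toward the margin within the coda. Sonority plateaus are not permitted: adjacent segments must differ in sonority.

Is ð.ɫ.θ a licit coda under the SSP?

no

/ð/ — fricative, sonority 2.
/ɫ/ — liquid, sonority 4.
/θ/ — fricative, sonority 2.
The profile is 2-4-2. Between /ð/ (2) and /ɫ/ (4) sonority does not fall, so the cluster violates the SSP.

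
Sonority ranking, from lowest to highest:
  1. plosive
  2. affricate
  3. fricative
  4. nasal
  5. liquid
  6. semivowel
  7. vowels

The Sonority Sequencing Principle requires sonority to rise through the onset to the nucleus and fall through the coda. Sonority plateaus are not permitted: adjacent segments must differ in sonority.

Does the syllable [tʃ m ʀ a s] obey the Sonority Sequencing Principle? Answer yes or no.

yes

Onset: /tʃ/ is an affricate (sonority 2), /m/ is a nasal (sonority 4), /ʀ/ is a liquid (sonority 5); then the nucleus /a/ (sonority 7).
Onset profile 2-4-5-7 — rises to the nucleus.
Coda: /s/ is a fricative (sonority 3).
Coda profile 7-3 — falls from the nucleus.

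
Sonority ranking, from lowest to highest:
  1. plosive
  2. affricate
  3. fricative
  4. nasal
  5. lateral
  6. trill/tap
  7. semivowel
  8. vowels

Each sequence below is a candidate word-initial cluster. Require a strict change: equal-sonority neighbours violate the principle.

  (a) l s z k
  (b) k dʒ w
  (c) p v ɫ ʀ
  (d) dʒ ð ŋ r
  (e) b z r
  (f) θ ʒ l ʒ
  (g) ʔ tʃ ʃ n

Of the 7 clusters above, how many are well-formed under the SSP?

5

(a) l s z k: profile 5-3-3-1 — violates.
(b) k dʒ w: profile 1-2-7 — obeys.
(c) p v ɫ ʀ: profile 1-3-5-6 — obeys.
(d) dʒ ð ŋ r: profile 2-3-4-6 — obeys.
(e) b z r: profile 1-3-6 — obeys.
(f) θ ʒ l ʒ: profile 3-3-5-3 — violates.
(g) ʔ tʃ ʃ n: profile 1-2-3-4 — obeys.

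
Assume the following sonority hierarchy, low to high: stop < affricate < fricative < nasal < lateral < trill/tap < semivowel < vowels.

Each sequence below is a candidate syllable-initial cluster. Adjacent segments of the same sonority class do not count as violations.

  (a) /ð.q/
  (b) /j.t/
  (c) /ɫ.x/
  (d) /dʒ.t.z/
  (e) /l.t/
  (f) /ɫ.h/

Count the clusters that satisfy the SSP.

(a) 3-1 → violates
(b) 7-1 → violates
(c) 5-3 → violates
(d) 2-1-3 → violates
(e) 5-1 → violates
(f) 5-3 → violates

0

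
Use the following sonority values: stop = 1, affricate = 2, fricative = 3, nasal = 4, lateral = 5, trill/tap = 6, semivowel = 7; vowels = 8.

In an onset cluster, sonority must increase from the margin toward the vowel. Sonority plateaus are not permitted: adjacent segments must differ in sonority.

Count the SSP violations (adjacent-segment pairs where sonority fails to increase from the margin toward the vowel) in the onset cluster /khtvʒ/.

2

/k/ is a stop (sonority 1).
/h/ is a fricative (sonority 3).
/t/ is a stop (sonority 1).
/v/ is a fricative (sonority 3).
/ʒ/ is a fricative (sonority 3).
/k/→/h/: 1→3 (rises) — ok.
/h/→/t/: 3→1 (does not rise) — violation.
/t/→/v/: 1→3 (rises) — ok.
/v/→/ʒ/: 3→3 (plateau) — violation.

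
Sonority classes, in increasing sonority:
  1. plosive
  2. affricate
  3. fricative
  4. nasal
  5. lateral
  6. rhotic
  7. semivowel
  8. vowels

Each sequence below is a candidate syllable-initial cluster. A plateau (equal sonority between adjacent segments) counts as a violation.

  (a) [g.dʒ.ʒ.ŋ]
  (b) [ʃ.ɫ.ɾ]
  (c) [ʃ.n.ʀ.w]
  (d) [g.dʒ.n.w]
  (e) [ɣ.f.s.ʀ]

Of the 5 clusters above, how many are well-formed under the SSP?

4

(a) 1-2-3-4 → obeys
(b) 3-5-6 → obeys
(c) 3-4-6-7 → obeys
(d) 1-2-4-7 → obeys
(e) 3-3-3-6 → violates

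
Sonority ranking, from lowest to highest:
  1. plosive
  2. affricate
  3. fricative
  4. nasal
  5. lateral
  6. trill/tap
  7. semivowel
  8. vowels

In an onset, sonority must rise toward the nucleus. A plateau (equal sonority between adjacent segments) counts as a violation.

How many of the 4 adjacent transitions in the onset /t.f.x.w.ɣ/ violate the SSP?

2

/t/ — plosive, sonority 1.
/f/ — fricative, sonority 3.
/x/ — fricative, sonority 3.
/w/ — semivowel, sonority 7.
/ɣ/ — fricative, sonority 3.
/t/→/f/: 1→3 (rises) — ok.
/f/→/x/: 3→3 (plateau) — violation.
/x/→/w/: 3→7 (rises) — ok.
/w/→/ɣ/: 7→3 (does not rise) — violation.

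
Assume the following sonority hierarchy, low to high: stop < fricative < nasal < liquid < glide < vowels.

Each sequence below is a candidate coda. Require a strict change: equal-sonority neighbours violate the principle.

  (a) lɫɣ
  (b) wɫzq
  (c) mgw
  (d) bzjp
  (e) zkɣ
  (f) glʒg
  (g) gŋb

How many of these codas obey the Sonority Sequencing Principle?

1

(a) lɫɣ: profile 4-4-2 — violates.
(b) wɫzq: profile 5-4-2-1 — obeys.
(c) mgw: profile 3-1-5 — violates.
(d) bzjp: profile 1-2-5-1 — violates.
(e) zkɣ: profile 2-1-2 — violates.
(f) glʒg: profile 1-4-2-1 — violates.
(g) gŋb: profile 1-3-1 — violates.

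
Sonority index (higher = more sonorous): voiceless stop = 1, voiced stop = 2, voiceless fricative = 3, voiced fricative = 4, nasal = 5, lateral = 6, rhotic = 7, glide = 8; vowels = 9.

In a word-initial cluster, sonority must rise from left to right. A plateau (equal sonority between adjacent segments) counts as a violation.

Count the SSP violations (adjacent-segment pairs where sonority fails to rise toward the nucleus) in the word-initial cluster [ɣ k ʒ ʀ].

/ɣ/: voiced fricative = 4.
/k/: voiceless stop = 1.
/ʒ/: voiced fricative = 4.
/ʀ/: rhotic = 7.
/ɣ/→/k/: 4→1 (does not rise) — violation.
/k/→/ʒ/: 1→4 (rises) — ok.
/ʒ/→/ʀ/: 4→7 (rises) — ok.

1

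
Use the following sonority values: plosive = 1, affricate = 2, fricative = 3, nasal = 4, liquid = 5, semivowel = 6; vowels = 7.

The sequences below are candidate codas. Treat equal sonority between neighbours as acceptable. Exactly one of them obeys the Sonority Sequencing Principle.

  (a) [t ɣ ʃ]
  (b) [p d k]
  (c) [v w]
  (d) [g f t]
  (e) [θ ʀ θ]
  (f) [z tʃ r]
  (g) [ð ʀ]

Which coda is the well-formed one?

b

(a) [t ɣ ʃ]: profile 1-3-3 — violates.
(b) [p d k]: profile 1-1-1 — obeys.
(c) [v w]: profile 3-6 — violates.
(d) [g f t]: profile 1-3-1 — violates.
(e) [θ ʀ θ]: profile 3-5-3 — violates.
(f) [z tʃ r]: profile 3-2-5 — violates.
(g) [ð ʀ]: profile 3-5 — violates.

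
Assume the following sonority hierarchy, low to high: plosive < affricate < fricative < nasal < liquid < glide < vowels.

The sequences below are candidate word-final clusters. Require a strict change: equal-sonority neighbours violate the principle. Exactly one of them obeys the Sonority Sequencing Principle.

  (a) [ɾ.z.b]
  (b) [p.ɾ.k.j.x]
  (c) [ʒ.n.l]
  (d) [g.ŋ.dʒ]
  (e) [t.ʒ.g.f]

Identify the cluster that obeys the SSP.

a

(a) [ɾ.z.b]: profile 5-3-1 — obeys.
(b) [p.ɾ.k.j.x]: profile 1-5-1-6-3 — violates.
(c) [ʒ.n.l]: profile 3-4-5 — violates.
(d) [g.ŋ.dʒ]: profile 1-4-2 — violates.
(e) [t.ʒ.g.f]: profile 1-3-1-3 — violates.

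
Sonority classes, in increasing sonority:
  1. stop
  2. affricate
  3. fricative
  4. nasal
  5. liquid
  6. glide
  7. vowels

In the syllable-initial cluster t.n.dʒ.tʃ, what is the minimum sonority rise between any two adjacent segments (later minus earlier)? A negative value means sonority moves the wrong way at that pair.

/t/: stop = 1.
/n/: nasal = 4.
/dʒ/: affricate = 2.
/tʃ/: affricate = 2.
/t/→/n/: change +3.
/n/→/dʒ/: change -2.
/dʒ/→/tʃ/: change +0.
Minimum = -2.

-2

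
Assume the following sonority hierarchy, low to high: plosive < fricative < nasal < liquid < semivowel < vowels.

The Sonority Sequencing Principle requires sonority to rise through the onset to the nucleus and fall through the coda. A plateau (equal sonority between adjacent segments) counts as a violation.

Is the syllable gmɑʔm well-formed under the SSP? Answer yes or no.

Onset: /g/ is a plosive (sonority 1), /m/ is a nasal (sonority 3); then the nucleus /ɑ/ (sonority 6).
Onset profile 1-3-6 — rises to the nucleus.
Coda: /ʔ/ is a plosive (sonority 1), /m/ is a nasal (sonority 3).
Coda profile 6-1-3 — does not strictly fall throughout.

no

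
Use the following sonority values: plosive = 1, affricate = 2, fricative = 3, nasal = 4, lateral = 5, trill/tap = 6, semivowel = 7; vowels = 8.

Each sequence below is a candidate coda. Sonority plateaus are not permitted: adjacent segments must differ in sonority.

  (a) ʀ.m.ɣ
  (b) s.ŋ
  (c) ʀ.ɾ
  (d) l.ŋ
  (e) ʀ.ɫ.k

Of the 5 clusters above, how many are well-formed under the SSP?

3

(a) sonority 6-4-3: well-formed.
(b) sonority 3-4: ill-formed.
(c) sonority 6-6: ill-formed.
(d) sonority 5-4: well-formed.
(e) sonority 6-5-1: well-formed.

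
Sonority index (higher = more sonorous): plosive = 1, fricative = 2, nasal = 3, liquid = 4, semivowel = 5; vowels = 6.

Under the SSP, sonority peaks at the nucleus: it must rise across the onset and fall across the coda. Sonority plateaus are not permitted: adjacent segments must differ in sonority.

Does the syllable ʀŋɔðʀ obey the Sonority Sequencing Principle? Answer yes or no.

no

Onset: /ʀ/ is a liquid (sonority 4), /ŋ/ is a nasal (sonority 3); then the nucleus /ɔ/ (sonority 6).
Onset profile 4-3-6 — does not strictly rise throughout.
Coda: /ð/ is a fricative (sonority 2), /ʀ/ is a liquid (sonority 4).
Coda profile 6-2-4 — does not strictly fall throughout.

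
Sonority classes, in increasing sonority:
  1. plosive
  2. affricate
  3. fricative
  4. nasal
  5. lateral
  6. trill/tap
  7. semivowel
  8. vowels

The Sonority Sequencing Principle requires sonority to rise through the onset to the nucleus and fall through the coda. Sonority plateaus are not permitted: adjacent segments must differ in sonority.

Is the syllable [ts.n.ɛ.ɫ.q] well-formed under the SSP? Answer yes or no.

yes

Onset: /ts/ is an affricate (sonority 2), /n/ is a nasal (sonority 4); then the nucleus /ɛ/ (sonority 8).
Onset profile 2-4-8 — rises to the nucleus.
Coda: /ɫ/ is a lateral (sonority 5), /q/ is a plosive (sonority 1).
Coda profile 8-5-1 — falls from the nucleus.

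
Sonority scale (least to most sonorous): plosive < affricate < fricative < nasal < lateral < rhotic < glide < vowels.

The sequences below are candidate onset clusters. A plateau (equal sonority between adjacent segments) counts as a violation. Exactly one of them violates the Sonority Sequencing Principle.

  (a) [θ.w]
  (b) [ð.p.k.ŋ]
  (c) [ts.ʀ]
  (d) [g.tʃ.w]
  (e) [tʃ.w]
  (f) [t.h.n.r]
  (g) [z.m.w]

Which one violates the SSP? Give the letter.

b

(a) sonority 3-7: well-formed.
(b) sonority 3-1-1-4: ill-formed.
(c) sonority 2-6: well-formed.
(d) sonority 1-2-7: well-formed.
(e) sonority 2-7: well-formed.
(f) sonority 1-3-4-6: well-formed.
(g) sonority 3-4-7: well-formed.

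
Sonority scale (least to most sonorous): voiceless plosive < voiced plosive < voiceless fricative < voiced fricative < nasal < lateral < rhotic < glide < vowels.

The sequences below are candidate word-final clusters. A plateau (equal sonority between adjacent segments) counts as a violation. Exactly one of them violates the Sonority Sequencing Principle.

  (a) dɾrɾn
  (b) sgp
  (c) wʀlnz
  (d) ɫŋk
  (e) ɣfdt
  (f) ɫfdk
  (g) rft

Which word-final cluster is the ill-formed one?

a

(a) dɾrɾn: profile 2-7-7-7-5 — violates.
(b) sgp: profile 3-2-1 — obeys.
(c) wʀlnz: profile 8-7-6-5-4 — obeys.
(d) ɫŋk: profile 6-5-1 — obeys.
(e) ɣfdt: profile 4-3-2-1 — obeys.
(f) ɫfdk: profile 6-3-2-1 — obeys.
(g) rft: profile 7-3-1 — obeys.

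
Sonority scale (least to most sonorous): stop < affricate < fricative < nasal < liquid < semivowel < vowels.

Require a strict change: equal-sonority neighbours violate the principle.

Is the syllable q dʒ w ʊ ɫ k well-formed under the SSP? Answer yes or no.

Onset: /q/ is a stop (sonority 1), /dʒ/ is an affricate (sonority 2), /w/ is a semivowel (sonority 6); then the nucleus /ʊ/ (sonority 7).
Onset profile 1-2-6-7 — rises to the nucleus.
Coda: /ɫ/ is a liquid (sonority 5), /k/ is a stop (sonority 1).
Coda profile 7-5-1 — falls from the nucleus.

yes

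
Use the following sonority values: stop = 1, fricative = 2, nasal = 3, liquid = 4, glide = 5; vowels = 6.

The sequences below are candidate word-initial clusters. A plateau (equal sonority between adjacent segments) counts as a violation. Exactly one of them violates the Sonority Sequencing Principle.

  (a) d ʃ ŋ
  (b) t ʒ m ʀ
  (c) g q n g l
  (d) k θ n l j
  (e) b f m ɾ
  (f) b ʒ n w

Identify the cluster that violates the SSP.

(a) sonority 1-2-3: well-formed.
(b) sonority 1-2-3-4: well-formed.
(c) sonority 1-1-3-1-4: ill-formed.
(d) sonority 1-2-3-4-5: well-formed.
(e) sonority 1-2-3-4: well-formed.
(f) sonority 1-2-3-5: well-formed.

c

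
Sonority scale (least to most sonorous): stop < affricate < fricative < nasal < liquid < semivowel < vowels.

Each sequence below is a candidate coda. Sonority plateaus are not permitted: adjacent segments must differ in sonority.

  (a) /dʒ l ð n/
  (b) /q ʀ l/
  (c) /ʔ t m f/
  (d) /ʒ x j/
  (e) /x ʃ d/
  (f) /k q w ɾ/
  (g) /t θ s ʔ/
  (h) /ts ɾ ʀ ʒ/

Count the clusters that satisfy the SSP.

(a) 2-5-3-4 → violates
(b) 1-5-5 → violates
(c) 1-1-4-3 → violates
(d) 3-3-6 → violates
(e) 3-3-1 → violates
(f) 1-1-6-5 → violates
(g) 1-3-3-1 → violates
(h) 2-5-5-3 → violates

0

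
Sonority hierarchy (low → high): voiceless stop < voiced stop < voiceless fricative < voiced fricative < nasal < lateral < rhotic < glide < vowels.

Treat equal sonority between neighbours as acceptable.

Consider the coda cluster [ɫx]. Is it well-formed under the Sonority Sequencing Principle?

/ɫ/: lateral = 6.
/x/: voiceless fricative = 3.
The profile 6-3 strictly falls, so the coda cluster satisfies the SSP.

yes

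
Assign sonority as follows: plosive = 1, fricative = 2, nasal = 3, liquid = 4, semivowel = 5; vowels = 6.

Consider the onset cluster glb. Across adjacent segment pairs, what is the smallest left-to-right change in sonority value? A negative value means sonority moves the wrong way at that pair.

/g/ is a plosive (sonority 1).
/l/ is a liquid (sonority 4).
/b/ is a plosive (sonority 1).
/g/→/l/: change +3.
/l/→/b/: change -3.
Minimum = -3.

-3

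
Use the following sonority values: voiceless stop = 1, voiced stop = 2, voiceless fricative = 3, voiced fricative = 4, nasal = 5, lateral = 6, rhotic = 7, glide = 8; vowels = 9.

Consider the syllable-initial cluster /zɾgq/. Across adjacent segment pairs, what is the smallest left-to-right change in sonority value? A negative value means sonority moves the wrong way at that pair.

/z/ — voiced fricative, sonority 4.
/ɾ/ — rhotic, sonority 7.
/g/ — voiced stop, sonority 2.
/q/ — voiceless stop, sonority 1.
/z/→/ɾ/: change +3.
/ɾ/→/g/: change -5.
/g/→/q/: change -1.
Minimum = -5.

-5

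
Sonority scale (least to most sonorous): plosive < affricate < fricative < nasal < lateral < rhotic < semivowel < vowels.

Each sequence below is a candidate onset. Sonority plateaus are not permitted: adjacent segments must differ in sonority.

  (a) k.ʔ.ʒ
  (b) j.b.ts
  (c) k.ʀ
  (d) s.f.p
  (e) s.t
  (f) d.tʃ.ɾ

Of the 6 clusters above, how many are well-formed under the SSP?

(a) k.ʔ.ʒ: profile 1-1-3 — violates.
(b) j.b.ts: profile 7-1-2 — violates.
(c) k.ʀ: profile 1-6 — obeys.
(d) s.f.p: profile 3-3-1 — violates.
(e) s.t: profile 3-1 — violates.
(f) d.tʃ.ɾ: profile 1-2-6 — obeys.

2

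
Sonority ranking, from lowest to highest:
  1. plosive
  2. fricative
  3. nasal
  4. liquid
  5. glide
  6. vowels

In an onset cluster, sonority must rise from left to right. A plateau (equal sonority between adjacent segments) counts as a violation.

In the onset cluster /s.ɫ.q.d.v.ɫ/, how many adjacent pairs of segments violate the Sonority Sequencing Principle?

/s/ — fricative, sonority 2.
/ɫ/ — liquid, sonority 4.
/q/ — plosive, sonority 1.
/d/ — plosive, sonority 1.
/v/ — fricative, sonority 2.
/ɫ/ — liquid, sonority 4.
/s/→/ɫ/: 2→4 (rises) — ok.
/ɫ/→/q/: 4→1 (does not rise) — violation.
/q/→/d/: 1→1 (plateau) — violation.
/d/→/v/: 1→2 (rises) — ok.
/v/→/ɫ/: 2→4 (rises) — ok.

2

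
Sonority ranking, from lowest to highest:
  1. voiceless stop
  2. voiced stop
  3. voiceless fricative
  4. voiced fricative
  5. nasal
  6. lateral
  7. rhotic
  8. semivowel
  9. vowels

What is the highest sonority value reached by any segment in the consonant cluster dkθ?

/d/ — voiced stop, sonority 2.
/k/ — voiceless stop, sonority 1.
/θ/ — voiceless fricative, sonority 3.
The maximum is 3.

3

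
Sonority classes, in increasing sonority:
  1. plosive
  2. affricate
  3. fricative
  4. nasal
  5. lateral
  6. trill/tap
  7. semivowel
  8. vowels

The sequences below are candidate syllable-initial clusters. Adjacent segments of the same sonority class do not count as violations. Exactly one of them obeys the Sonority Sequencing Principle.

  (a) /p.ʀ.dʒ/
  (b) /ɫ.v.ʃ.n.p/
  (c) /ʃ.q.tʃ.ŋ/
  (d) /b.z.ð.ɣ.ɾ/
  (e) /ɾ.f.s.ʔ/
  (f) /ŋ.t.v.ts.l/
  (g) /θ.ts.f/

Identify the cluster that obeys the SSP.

(a) /p.ʀ.dʒ/: profile 1-6-2 — violates.
(b) /ɫ.v.ʃ.n.p/: profile 5-3-3-4-1 — violates.
(c) /ʃ.q.tʃ.ŋ/: profile 3-1-2-4 — violates.
(d) /b.z.ð.ɣ.ɾ/: profile 1-3-3-3-6 — obeys.
(e) /ɾ.f.s.ʔ/: profile 6-3-3-1 — violates.
(f) /ŋ.t.v.ts.l/: profile 4-1-3-2-5 — violates.
(g) /θ.ts.f/: profile 3-2-3 — violates.

d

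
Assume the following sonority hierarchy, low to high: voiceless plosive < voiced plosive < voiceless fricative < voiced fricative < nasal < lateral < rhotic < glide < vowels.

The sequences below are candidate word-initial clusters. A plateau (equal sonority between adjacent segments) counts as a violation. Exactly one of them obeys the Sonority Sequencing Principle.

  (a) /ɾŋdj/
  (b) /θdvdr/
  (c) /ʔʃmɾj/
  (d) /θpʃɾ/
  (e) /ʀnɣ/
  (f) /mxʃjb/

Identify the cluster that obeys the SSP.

(a) /ɾŋdj/: profile 7-5-2-8 — violates.
(b) /θdvdr/: profile 3-2-4-2-7 — violates.
(c) /ʔʃmɾj/: profile 1-3-5-7-8 — obeys.
(d) /θpʃɾ/: profile 3-1-3-7 — violates.
(e) /ʀnɣ/: profile 7-5-4 — violates.
(f) /mxʃjb/: profile 5-3-3-8-2 — violates.

c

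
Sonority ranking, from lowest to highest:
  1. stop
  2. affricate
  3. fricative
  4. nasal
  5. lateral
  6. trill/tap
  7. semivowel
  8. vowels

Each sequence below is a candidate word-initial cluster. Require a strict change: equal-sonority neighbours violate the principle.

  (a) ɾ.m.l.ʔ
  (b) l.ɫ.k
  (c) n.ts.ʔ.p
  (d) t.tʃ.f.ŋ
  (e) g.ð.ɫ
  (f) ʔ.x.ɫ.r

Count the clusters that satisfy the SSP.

3

(a) sonority 6-4-5-1: ill-formed.
(b) sonority 5-5-1: ill-formed.
(c) sonority 4-2-1-1: ill-formed.
(d) sonority 1-2-3-4: well-formed.
(e) sonority 1-3-5: well-formed.
(f) sonority 1-3-5-6: well-formed.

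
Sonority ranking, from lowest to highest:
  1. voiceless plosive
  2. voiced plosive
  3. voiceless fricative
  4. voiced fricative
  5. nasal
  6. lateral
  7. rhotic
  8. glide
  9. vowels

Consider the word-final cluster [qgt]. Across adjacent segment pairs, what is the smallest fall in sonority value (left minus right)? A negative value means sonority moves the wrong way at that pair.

/q/ is a voiceless plosive (sonority 1).
/g/ is a voiced plosive (sonority 2).
/t/ is a voiceless plosive (sonority 1).
/q/→/g/: change -1.
/g/→/t/: change +1.
Minimum = -1.

-1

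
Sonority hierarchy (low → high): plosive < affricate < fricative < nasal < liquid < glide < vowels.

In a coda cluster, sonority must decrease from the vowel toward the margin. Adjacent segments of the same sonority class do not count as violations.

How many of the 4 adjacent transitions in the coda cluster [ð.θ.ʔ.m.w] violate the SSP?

/ð/: fricative = 3.
/θ/: fricative = 3.
/ʔ/: plosive = 1.
/m/: nasal = 4.
/w/: glide = 6.
/ð/→/θ/: 3→3 (plateau, allowed) — ok.
/θ/→/ʔ/: 3→1 (falls) — ok.
/ʔ/→/m/: 1→4 (does not fall) — violation.
/m/→/w/: 4→6 (does not fall) — violation.

2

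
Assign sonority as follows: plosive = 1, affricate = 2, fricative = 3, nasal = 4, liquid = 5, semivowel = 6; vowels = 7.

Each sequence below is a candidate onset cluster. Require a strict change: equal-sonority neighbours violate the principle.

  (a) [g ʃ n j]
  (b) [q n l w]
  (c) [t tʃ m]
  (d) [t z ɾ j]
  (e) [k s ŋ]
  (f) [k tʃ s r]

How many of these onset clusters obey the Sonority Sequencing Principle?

6

(a) [g ʃ n j]: profile 1-3-4-6 — obeys.
(b) [q n l w]: profile 1-4-5-6 — obeys.
(c) [t tʃ m]: profile 1-2-4 — obeys.
(d) [t z ɾ j]: profile 1-3-5-6 — obeys.
(e) [k s ŋ]: profile 1-3-4 — obeys.
(f) [k tʃ s r]: profile 1-2-3-5 — obeys.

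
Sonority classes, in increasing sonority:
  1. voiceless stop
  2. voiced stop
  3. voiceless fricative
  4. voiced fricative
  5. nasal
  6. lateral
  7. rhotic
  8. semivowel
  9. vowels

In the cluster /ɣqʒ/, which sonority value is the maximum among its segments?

4

/ɣ/: voiced fricative = 4.
/q/: voiceless stop = 1.
/ʒ/: voiced fricative = 4.
The maximum is 4.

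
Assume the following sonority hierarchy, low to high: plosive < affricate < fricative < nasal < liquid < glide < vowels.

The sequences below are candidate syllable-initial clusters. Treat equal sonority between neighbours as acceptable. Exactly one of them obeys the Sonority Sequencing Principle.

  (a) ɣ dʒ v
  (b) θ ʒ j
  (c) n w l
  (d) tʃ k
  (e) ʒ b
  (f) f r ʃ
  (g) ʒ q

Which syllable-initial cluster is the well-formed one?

b

(a) 3-2-3 → violates
(b) 3-3-6 → obeys
(c) 4-6-5 → violates
(d) 2-1 → violates
(e) 3-1 → violates
(f) 3-5-3 → violates
(g) 3-1 → violates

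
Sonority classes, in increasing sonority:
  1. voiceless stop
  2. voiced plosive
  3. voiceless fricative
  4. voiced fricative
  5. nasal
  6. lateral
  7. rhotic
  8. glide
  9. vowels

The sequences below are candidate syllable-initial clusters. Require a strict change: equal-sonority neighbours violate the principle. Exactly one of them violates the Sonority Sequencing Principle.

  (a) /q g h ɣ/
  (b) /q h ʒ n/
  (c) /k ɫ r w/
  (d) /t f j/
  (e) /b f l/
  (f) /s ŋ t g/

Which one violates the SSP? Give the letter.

f

(a) /q g h ɣ/: profile 1-2-3-4 — obeys.
(b) /q h ʒ n/: profile 1-3-4-5 — obeys.
(c) /k ɫ r w/: profile 1-6-7-8 — obeys.
(d) /t f j/: profile 1-3-8 — obeys.
(e) /b f l/: profile 2-3-6 — obeys.
(f) /s ŋ t g/: profile 3-5-1-2 — violates.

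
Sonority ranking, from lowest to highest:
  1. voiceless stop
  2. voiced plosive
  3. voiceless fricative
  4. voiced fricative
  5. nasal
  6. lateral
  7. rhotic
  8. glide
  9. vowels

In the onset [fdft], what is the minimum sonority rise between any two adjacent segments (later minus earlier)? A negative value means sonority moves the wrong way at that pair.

-2

/f/ is a voiceless fricative (sonority 3).
/d/ is a voiced plosive (sonority 2).
/f/ is a voiceless fricative (sonority 3).
/t/ is a voiceless stop (sonority 1).
/f/→/d/: change -1.
/d/→/f/: change +1.
/f/→/t/: change -2.
Minimum = -2.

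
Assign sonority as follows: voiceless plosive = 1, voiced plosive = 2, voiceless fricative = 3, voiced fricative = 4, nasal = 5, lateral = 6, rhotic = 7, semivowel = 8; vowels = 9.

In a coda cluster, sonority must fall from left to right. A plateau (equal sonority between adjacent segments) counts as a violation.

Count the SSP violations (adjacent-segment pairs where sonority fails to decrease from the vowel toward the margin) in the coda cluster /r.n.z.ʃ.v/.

1

/r/ — rhotic, sonority 7.
/n/ — nasal, sonority 5.
/z/ — voiced fricative, sonority 4.
/ʃ/ — voiceless fricative, sonority 3.
/v/ — voiced fricative, sonority 4.
/r/→/n/: 7→5 (falls) — ok.
/n/→/z/: 5→4 (falls) — ok.
/z/→/ʃ/: 4→3 (falls) — ok.
/ʃ/→/v/: 3→4 (does not fall) — violation.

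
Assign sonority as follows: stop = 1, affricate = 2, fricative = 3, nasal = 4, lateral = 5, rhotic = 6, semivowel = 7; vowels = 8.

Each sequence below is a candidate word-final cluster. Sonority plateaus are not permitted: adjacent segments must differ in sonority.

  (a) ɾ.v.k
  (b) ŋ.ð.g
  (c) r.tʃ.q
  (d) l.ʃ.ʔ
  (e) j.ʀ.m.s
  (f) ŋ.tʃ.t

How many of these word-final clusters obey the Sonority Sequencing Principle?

6

(a) 6-3-1 → obeys
(b) 4-3-1 → obeys
(c) 6-2-1 → obeys
(d) 5-3-1 → obeys
(e) 7-6-4-3 → obeys
(f) 4-2-1 → obeys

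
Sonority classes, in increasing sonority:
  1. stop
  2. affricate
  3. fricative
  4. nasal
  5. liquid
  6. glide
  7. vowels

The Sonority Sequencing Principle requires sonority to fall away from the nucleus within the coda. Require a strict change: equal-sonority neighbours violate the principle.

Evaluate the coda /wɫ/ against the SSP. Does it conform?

yes

/w/ is a glide (sonority 6).
/ɫ/ is a liquid (sonority 5).
The profile 6-5 strictly falls, so the coda satisfies the SSP.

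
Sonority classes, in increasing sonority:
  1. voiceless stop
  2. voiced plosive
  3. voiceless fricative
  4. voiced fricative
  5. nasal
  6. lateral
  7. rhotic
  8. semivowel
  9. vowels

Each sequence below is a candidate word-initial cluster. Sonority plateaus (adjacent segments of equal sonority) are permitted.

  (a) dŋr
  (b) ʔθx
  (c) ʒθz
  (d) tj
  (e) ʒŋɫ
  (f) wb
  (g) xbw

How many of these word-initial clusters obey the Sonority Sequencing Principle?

(a) dŋr: profile 2-5-7 — obeys.
(b) ʔθx: profile 1-3-3 — obeys.
(c) ʒθz: profile 4-3-4 — violates.
(d) tj: profile 1-8 — obeys.
(e) ʒŋɫ: profile 4-5-6 — obeys.
(f) wb: profile 8-2 — violates.
(g) xbw: profile 3-2-8 — violates.

4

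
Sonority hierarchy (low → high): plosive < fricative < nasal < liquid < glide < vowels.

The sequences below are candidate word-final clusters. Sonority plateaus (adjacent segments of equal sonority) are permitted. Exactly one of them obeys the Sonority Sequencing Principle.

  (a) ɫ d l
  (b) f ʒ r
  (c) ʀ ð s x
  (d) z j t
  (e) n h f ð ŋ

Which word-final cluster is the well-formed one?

c

(a) sonority 4-1-4: ill-formed.
(b) sonority 2-2-4: ill-formed.
(c) sonority 4-2-2-2: well-formed.
(d) sonority 2-5-1: ill-formed.
(e) sonority 3-2-2-2-3: ill-formed.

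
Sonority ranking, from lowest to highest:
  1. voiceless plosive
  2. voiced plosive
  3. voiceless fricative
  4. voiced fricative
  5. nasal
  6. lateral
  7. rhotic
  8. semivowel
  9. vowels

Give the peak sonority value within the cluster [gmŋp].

5

/g/ — voiced plosive, sonority 2.
/m/ — nasal, sonority 5.
/ŋ/ — nasal, sonority 5.
/p/ — voiceless plosive, sonority 1.
The maximum is 5.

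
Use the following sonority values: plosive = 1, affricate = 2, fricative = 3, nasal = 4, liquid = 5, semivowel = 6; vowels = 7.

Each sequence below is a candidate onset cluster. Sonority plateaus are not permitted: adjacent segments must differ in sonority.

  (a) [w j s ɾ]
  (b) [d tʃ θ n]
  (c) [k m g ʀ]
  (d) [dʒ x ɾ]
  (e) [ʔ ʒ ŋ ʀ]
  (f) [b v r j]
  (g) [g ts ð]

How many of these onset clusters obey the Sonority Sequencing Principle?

5

(a) [w j s ɾ]: profile 6-6-3-5 — violates.
(b) [d tʃ θ n]: profile 1-2-3-4 — obeys.
(c) [k m g ʀ]: profile 1-4-1-5 — violates.
(d) [dʒ x ɾ]: profile 2-3-5 — obeys.
(e) [ʔ ʒ ŋ ʀ]: profile 1-3-4-5 — obeys.
(f) [b v r j]: profile 1-3-5-6 — obeys.
(g) [g ts ð]: profile 1-2-3 — obeys.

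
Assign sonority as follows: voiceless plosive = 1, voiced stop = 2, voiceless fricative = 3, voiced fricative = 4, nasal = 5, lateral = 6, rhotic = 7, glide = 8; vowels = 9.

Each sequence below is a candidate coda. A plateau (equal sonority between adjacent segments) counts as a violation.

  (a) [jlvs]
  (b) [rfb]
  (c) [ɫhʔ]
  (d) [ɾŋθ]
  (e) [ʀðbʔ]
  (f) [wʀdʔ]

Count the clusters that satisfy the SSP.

6

(a) 8-6-4-3 → obeys
(b) 7-3-2 → obeys
(c) 6-3-1 → obeys
(d) 7-5-3 → obeys
(e) 7-4-2-1 → obeys
(f) 8-7-2-1 → obeys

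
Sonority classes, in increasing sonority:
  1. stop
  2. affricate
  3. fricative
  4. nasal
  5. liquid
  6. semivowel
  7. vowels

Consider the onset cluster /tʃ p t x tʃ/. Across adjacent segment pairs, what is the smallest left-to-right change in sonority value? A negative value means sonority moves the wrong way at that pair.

/tʃ/ — affricate, sonority 2.
/p/ — stop, sonority 1.
/t/ — stop, sonority 1.
/x/ — fricative, sonority 3.
/tʃ/ — affricate, sonority 2.
/tʃ/→/p/: change -1.
/p/→/t/: change +0.
/t/→/x/: change +2.
/x/→/tʃ/: change -1.
Minimum = -1.

-1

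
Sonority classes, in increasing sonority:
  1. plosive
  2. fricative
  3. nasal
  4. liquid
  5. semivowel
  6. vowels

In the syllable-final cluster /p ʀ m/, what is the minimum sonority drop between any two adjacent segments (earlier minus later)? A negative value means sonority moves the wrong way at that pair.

/p/ — plosive, sonority 1.
/ʀ/ — liquid, sonority 4.
/m/ — nasal, sonority 3.
/p/→/ʀ/: change -3.
/ʀ/→/m/: change +1.
Minimum = -3.

-3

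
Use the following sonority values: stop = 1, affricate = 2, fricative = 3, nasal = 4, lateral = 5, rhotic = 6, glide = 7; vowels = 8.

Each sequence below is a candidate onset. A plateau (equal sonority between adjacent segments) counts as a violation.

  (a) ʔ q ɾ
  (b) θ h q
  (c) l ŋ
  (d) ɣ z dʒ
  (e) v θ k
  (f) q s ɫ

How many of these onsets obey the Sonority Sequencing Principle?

1

(a) sonority 1-1-6: ill-formed.
(b) sonority 3-3-1: ill-formed.
(c) sonority 5-4: ill-formed.
(d) sonority 3-3-2: ill-formed.
(e) sonority 3-3-1: ill-formed.
(f) sonority 1-3-5: well-formed.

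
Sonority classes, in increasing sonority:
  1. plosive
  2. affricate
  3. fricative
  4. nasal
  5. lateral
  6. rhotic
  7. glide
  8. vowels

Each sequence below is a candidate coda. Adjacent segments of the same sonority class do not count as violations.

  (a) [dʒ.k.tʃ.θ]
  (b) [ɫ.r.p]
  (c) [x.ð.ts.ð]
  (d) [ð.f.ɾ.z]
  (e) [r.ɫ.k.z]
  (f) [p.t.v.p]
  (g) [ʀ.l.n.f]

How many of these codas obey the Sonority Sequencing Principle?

1

(a) sonority 2-1-2-3: ill-formed.
(b) sonority 5-6-1: ill-formed.
(c) sonority 3-3-2-3: ill-formed.
(d) sonority 3-3-6-3: ill-formed.
(e) sonority 6-5-1-3: ill-formed.
(f) sonority 1-1-3-1: ill-formed.
(g) sonority 6-5-4-3: well-formed.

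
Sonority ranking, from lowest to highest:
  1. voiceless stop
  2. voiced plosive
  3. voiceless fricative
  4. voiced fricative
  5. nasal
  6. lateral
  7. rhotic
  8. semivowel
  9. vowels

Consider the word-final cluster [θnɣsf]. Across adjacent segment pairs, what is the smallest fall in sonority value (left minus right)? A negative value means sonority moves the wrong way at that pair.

-2

/θ/ — voiceless fricative, sonority 3.
/n/ — nasal, sonority 5.
/ɣ/ — voiced fricative, sonority 4.
/s/ — voiceless fricative, sonority 3.
/f/ — voiceless fricative, sonority 3.
/θ/→/n/: change -2.
/n/→/ɣ/: change +1.
/ɣ/→/s/: change +1.
/s/→/f/: change +0.
Minimum = -2.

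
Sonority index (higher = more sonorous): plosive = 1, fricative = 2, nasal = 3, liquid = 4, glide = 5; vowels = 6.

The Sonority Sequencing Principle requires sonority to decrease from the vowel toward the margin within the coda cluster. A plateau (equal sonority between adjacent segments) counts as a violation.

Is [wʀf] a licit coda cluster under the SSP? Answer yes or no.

yes

/w/: glide = 5.
/ʀ/: liquid = 4.
/f/: fricative = 2.
The profile 5-4-2 strictly falls, so the coda cluster satisfies the SSP.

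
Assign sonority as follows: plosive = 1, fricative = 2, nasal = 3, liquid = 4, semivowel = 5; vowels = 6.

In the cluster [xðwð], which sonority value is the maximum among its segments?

5

/x/ is a fricative (sonority 2).
/ð/ is a fricative (sonority 2).
/w/ is a semivowel (sonority 5).
/ð/ is a fricative (sonority 2).
The maximum is 5.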